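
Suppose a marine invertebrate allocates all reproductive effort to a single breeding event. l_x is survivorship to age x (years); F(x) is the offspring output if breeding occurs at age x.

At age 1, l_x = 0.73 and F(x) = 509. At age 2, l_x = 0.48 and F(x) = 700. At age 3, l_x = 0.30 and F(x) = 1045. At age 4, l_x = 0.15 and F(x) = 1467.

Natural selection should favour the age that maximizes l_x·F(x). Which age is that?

Expected offspring if breeding at age x = l_x × F(x):
  age 1: 0.73 × 509 = 371.570
  age 2: 0.48 × 700 = 336.000
  age 3: 0.30 × 1045 = 313.500
  age 4: 0.15 × 1467 = 220.050
Maximum at age 1 (371.570).

1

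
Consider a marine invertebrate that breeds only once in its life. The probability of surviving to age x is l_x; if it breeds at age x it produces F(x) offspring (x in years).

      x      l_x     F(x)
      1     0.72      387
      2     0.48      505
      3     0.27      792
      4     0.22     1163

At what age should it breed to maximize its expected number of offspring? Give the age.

Expected offspring if breeding at age x = l_x × F(x):
  age 1: 0.72 × 387 = 278.640
  age 2: 0.48 × 505 = 242.400
  age 3: 0.27 × 792 = 213.840
  age 4: 0.22 × 1163 = 255.860
Maximum at age 1 (278.640).

1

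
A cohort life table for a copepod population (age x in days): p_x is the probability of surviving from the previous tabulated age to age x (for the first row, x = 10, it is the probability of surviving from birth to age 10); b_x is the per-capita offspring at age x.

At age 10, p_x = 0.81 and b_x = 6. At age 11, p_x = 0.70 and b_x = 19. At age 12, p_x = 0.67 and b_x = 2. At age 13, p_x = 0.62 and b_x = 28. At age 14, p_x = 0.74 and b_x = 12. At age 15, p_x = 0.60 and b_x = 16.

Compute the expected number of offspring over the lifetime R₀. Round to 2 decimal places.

26.75

Survivorship from birth: l_x = p_10·p_11·…·p_x.
  l_10 = 0.81000
  l_11 = 0.56700
  l_12 = 0.37989
  l_13 = 0.23553
  l_14 = 0.17429
  l_15 = 0.10458
R₀ = Σ l_x b_x:
  age 10: 0.81000 × 6 = 4.8600
  age 11: 0.56700 × 19 = 10.7730
  age 12: 0.37989 × 2 = 0.7598
  age 13: 0.23553 × 28 = 6.5948
  age 14: 0.17429 × 12 = 2.0915
  age 15: 0.10458 × 16 = 1.6733
R₀ = 4.8600 + 10.7730 + 0.7598 + 6.5948 + 2.0915 + 1.6733 = 26.7524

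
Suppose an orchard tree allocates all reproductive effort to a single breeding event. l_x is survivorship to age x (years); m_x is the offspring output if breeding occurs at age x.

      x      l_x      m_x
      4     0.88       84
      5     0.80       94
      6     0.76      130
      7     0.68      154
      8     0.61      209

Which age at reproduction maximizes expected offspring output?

Expected offspring if breeding at age x = l_x × m_x:
  age 4: 0.88 × 84 = 73.920
  age 5: 0.80 × 94 = 75.200
  age 6: 0.76 × 130 = 98.800
  age 7: 0.68 × 154 = 104.720
  age 8: 0.61 × 209 = 127.490
Maximum at age 8 (127.490).

8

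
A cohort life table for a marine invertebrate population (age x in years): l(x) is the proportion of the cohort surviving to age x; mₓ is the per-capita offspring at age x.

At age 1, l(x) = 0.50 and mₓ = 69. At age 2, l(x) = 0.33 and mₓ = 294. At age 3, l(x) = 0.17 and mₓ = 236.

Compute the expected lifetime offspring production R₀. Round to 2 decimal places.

R₀ = Σ l(x) mₓ:
  age 1: 0.50 × 69 = 34.5000
  age 2: 0.33 × 294 = 97.0200
  age 3: 0.17 × 236 = 40.1200
R₀ = 34.5000 + 97.0200 + 40.1200 = 171.6400

171.64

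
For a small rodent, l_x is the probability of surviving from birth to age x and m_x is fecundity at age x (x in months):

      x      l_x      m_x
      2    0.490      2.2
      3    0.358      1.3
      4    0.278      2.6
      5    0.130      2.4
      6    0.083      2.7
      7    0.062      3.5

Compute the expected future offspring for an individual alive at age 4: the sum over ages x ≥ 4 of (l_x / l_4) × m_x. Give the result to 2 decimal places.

5.31

l_4 = 0.278. Conditional survival from age 4 to x is l_x / l_4.
  x=4: (0.278/0.278) × 2.6 = 2.6000
  x=5: (0.130/0.278) × 2.4 = 1.1223
  x=6: (0.083/0.278) × 2.7 = 0.8061
  x=7: (0.062/0.278) × 3.5 = 0.7806
Sum = 2.6000 + 1.1223 + 0.8061 + 0.7806 = 5.3090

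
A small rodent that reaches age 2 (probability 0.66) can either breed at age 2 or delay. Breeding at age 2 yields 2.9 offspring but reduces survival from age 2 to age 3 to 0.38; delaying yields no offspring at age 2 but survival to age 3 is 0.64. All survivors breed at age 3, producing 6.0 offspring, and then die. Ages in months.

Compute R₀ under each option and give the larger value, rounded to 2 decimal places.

breed at age 2: R₀ = 0.66 × (2.9 + 0.38 × 6.0) = 0.66 × 5.1800 = 3.4188
delay to age 3: R₀ = 0.66 × (0.64 × 6.0) = 0.66 × 3.8400 = 2.5344
Higher: breed at age 2 (3.4188).

3.42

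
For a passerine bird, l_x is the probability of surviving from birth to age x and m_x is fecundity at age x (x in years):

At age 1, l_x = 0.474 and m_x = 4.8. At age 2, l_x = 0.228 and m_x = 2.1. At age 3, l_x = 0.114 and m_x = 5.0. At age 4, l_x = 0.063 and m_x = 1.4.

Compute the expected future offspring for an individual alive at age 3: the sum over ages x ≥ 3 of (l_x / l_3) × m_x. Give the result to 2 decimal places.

5.77

l_3 = 0.114. Conditional survival from age 3 to x is l_x / l_3.
  x=3: (0.114/0.114) × 5.0 = 5.0000
  x=4: (0.063/0.114) × 1.4 = 0.7737
Sum = 5.0000 + 0.7737 = 5.7737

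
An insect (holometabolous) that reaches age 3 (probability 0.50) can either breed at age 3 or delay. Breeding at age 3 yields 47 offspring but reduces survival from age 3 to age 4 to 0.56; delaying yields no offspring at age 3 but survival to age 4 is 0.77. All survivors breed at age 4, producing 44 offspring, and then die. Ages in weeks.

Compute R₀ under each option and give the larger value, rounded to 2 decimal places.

breed at age 3: R₀ = 0.50 × (47 + 0.56 × 44) = 0.50 × 71.6400 = 35.8200
delay to age 4: R₀ = 0.50 × (0.77 × 44) = 0.50 × 33.8800 = 16.9400
Higher: breed at age 3 (35.8200).

35.82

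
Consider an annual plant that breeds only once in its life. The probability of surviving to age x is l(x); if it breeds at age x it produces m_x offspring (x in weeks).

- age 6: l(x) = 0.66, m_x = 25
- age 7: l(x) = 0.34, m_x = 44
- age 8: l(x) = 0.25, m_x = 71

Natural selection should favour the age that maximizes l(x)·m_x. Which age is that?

Expected offspring if breeding at age x = l(x) × m_x:
  age 6: 0.66 × 25 = 16.500
  age 7: 0.34 × 44 = 14.960
  age 8: 0.25 × 71 = 17.750
Maximum at age 8 (17.750).

8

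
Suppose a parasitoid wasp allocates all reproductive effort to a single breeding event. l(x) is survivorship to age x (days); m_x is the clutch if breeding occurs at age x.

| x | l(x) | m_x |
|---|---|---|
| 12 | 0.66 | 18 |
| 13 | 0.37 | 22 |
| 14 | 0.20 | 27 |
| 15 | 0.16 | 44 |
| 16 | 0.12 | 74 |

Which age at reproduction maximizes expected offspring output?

Expected offspring if breeding at age x = l(x) × m_x:
  age 12: 0.66 × 18 = 11.880
  age 13: 0.37 × 22 = 8.140
  age 14: 0.20 × 27 = 5.400
  age 15: 0.16 × 44 = 7.040
  age 16: 0.12 × 74 = 8.880
Maximum at age 12 (11.880).

12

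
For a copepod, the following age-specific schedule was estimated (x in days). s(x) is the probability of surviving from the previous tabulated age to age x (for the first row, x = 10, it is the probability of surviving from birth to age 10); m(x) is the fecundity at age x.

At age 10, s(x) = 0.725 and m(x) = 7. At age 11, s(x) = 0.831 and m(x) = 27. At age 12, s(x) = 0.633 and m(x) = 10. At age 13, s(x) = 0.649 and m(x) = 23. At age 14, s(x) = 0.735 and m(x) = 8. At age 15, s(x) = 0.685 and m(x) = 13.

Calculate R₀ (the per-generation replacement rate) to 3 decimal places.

33.923

Survivorship from birth: l_x = s_10·s_11·…·s_x.
  l_10 = 0.72500
  l_11 = 0.60247
  l_12 = 0.38137
  l_13 = 0.24751
  l_14 = 0.18192
  l_15 = 0.12461
R₀ = Σ l_x m(x):
  age 10: 0.72500 × 7 = 5.0750
  age 11: 0.60247 × 27 = 16.2667
  age 12: 0.38137 × 10 = 3.8137
  age 13: 0.24751 × 23 = 5.6927
  age 14: 0.18192 × 8 = 1.4554
  age 15: 0.12461 × 13 = 1.6199
R₀ = 5.0750 + 16.2667 + 3.8137 + 5.6927 + 1.4554 + 1.6199 = 33.9234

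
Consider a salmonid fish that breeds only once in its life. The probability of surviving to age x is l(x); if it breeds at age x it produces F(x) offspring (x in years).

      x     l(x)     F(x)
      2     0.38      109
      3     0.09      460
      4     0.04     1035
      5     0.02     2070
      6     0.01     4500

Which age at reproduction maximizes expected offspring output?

Expected offspring if breeding at age x = l(x) × F(x):
  age 2: 0.38 × 109 = 41.420
  age 3: 0.09 × 460 = 41.400
  age 4: 0.04 × 1035 = 41.400
  age 5: 0.02 × 2070 = 41.400
  age 6: 0.01 × 4500 = 45.000
Maximum at age 6 (45.000).

6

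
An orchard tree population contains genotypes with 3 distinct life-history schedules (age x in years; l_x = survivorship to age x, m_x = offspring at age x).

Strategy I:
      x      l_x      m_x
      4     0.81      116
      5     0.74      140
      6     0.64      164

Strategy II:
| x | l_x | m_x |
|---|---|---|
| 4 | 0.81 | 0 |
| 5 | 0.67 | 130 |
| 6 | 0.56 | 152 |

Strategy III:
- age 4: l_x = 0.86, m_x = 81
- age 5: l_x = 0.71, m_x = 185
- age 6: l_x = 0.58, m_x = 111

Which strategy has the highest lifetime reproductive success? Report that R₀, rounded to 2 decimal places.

Strategy I: R₀ = 0.81×116 + 0.74×140 + 0.64×164 = 302.5200
Strategy II: R₀ = 0.81×0 + 0.67×130 + 0.56×152 = 172.2200
Strategy III: R₀ = 0.86×81 + 0.71×185 + 0.58×111 = 265.3900
Highest R₀: strategy I with 302.5200.

302.52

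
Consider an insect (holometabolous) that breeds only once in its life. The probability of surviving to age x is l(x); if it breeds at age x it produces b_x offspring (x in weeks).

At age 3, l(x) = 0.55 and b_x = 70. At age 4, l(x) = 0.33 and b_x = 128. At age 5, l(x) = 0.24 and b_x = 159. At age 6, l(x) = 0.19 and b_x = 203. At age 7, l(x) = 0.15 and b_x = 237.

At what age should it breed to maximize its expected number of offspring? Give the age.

4

Expected offspring if breeding at age x = l(x) × b_x:
  age 3: 0.55 × 70 = 38.500
  age 4: 0.33 × 128 = 42.240
  age 5: 0.24 × 159 = 38.160
  age 6: 0.19 × 203 = 38.570
  age 7: 0.15 × 237 = 35.550
Maximum at age 4 (42.240).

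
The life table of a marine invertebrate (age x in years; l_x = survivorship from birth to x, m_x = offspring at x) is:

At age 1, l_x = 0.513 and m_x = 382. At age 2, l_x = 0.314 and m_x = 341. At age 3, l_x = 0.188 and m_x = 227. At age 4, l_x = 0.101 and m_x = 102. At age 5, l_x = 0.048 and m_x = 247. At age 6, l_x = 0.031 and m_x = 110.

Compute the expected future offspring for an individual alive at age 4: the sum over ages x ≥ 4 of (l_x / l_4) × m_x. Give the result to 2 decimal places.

253.15

l_4 = 0.101. Conditional survival from age 4 to x is l_x / l_4.
  x=4: (0.101/0.101) × 102 = 102.0000
  x=5: (0.048/0.101) × 247 = 117.3861
  x=6: (0.031/0.101) × 110 = 33.7624
Sum = 102.0000 + 117.3861 + 33.7624 = 253.1485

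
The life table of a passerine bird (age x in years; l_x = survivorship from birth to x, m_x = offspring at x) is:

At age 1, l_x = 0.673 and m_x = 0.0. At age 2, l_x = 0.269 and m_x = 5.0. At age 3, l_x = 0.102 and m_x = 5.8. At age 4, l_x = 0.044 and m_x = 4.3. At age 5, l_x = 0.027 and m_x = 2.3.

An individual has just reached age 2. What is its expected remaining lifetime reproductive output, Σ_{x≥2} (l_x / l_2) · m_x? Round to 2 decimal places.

l_2 = 0.269. Conditional survival from age 2 to x is l_x / l_2.
  x=2: (0.269/0.269) × 5.0 = 5.0000
  x=3: (0.102/0.269) × 5.8 = 2.1993
  x=4: (0.044/0.269) × 4.3 = 0.7033
  x=5: (0.027/0.269) × 2.3 = 0.2309
Sum = 5.0000 + 2.1993 + 0.7033 + 0.2309 = 8.1335

8.13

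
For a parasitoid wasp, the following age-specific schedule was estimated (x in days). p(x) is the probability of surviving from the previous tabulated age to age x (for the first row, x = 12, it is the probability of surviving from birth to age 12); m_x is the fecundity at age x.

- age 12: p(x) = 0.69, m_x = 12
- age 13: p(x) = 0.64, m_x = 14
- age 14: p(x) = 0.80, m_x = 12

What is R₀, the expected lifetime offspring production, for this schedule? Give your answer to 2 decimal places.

18.70

Survivorship from birth: l_x = p_12·p_13·…·p_x.
  l_12 = 0.69000
  l_13 = 0.44160
  l_14 = 0.35328
R₀ = Σ l_x m_x:
  age 12: 0.69000 × 12 = 8.2800
  age 13: 0.44160 × 14 = 6.1824
  age 14: 0.35328 × 12 = 4.2394
R₀ = 8.2800 + 6.1824 + 4.2394 = 18.7018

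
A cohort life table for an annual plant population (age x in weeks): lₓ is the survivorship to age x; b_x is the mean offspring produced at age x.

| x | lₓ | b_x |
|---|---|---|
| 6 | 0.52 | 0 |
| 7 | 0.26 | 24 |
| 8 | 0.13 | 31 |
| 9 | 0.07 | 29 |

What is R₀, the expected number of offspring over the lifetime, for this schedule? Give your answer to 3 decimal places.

R₀ = Σ lₓ b_x:
  age 6: 0.52 × 0 = 0.0000
  age 7: 0.26 × 24 = 6.2400
  age 8: 0.13 × 31 = 4.0300
  age 9: 0.07 × 29 = 2.0300
R₀ = 0.0000 + 6.2400 + 4.0300 + 2.0300 = 12.3000

12.300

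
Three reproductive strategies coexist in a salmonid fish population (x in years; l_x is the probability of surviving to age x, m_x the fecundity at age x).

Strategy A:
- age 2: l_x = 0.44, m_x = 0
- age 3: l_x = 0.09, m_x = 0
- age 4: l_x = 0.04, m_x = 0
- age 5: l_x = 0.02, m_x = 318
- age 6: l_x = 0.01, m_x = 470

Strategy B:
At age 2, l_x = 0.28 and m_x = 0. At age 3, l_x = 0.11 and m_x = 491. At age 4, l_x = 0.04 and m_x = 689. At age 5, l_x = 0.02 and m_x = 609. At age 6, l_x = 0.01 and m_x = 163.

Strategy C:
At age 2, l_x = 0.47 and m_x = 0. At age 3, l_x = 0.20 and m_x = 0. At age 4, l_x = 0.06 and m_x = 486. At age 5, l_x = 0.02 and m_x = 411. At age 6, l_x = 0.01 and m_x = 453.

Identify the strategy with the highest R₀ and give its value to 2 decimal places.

Strategy A: R₀ = 0.44×0 + 0.09×0 + 0.04×0 + 0.02×318 + 0.01×470 = 11.0600
Strategy B: R₀ = 0.28×0 + 0.11×491 + 0.04×689 + 0.02×609 + 0.01×163 = 95.3800
Strategy C: R₀ = 0.47×0 + 0.20×0 + 0.06×486 + 0.02×411 + 0.01×453 = 41.9100
Highest R₀: strategy B with 95.3800.

95.38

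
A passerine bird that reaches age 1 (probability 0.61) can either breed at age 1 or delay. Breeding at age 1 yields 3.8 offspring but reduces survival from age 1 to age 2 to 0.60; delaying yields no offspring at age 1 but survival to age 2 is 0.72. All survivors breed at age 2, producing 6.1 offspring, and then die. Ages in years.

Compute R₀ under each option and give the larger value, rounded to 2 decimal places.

4.55

breed at age 1: R₀ = 0.61 × (3.8 + 0.60 × 6.1) = 0.61 × 7.4600 = 4.5506
delay to age 2: R₀ = 0.61 × (0.72 × 6.1) = 0.61 × 4.3920 = 2.6791
Higher: breed at age 1 (4.5506).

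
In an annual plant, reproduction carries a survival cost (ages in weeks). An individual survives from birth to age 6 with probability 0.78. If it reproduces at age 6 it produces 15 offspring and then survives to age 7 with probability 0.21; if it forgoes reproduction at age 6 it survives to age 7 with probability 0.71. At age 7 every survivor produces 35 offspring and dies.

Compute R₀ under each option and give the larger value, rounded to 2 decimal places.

19.38

breed at age 6: R₀ = 0.78 × (15 + 0.21 × 35) = 0.78 × 22.3500 = 17.4330
delay to age 7: R₀ = 0.78 × (0.71 × 35) = 0.78 × 24.8500 = 19.3830
Higher: delay to age 7 (19.3830).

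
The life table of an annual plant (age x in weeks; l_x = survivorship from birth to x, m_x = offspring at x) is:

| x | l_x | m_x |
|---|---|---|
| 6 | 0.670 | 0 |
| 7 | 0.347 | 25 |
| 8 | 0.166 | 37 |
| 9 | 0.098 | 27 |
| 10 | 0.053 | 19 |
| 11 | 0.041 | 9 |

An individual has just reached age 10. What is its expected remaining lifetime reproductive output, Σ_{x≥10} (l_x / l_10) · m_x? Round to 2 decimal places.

25.96

l_10 = 0.053. Conditional survival from age 10 to x is l_x / l_10.
  x=10: (0.053/0.053) × 19 = 19.0000
  x=11: (0.041/0.053) × 9 = 6.9623
Sum = 19.0000 + 6.9623 = 25.9623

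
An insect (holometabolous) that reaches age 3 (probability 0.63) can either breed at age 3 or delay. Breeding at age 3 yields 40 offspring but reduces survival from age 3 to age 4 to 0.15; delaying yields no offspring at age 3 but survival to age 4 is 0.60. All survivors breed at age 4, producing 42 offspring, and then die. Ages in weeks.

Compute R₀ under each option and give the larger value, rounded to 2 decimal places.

29.17

breed at age 3: R₀ = 0.63 × (40 + 0.15 × 42) = 0.63 × 46.3000 = 29.1690
delay to age 4: R₀ = 0.63 × (0.60 × 42) = 0.63 × 25.2000 = 15.8760
Higher: breed at age 3 (29.1690).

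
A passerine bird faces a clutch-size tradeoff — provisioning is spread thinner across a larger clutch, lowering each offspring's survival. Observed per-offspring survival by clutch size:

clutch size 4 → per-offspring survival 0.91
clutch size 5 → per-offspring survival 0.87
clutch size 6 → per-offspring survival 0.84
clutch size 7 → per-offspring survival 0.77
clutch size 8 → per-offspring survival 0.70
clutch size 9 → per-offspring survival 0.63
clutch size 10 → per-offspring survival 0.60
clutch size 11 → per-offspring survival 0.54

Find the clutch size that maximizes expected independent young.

Expected independent young = c × s(c):
  c=4: 4 × 0.91 = 3.640
  c=5: 5 × 0.87 = 4.350
  c=6: 6 × 0.84 = 5.040
  c=7: 7 × 0.77 = 5.390
  c=8: 8 × 0.70 = 5.600
  c=9: 9 × 0.63 = 5.670
  c=10: 10 × 0.60 = 6.000
  c=11: 11 × 0.54 = 5.940
Maximum at c = 10 (6.000 independent young).

10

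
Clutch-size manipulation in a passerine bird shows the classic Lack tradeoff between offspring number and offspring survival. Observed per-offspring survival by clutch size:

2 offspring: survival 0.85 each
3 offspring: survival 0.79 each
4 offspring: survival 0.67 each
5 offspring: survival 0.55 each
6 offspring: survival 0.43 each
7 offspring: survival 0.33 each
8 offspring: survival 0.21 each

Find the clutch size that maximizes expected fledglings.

Expected fledglings = c × s(c):
  c=2: 2 × 0.85 = 1.700
  c=3: 3 × 0.79 = 2.370
  c=4: 4 × 0.67 = 2.680
  c=5: 5 × 0.55 = 2.750
  c=6: 6 × 0.43 = 2.580
  c=7: 7 × 0.33 = 2.310
  c=8: 8 × 0.21 = 1.680
Maximum at c = 5 (2.750 fledglings).

5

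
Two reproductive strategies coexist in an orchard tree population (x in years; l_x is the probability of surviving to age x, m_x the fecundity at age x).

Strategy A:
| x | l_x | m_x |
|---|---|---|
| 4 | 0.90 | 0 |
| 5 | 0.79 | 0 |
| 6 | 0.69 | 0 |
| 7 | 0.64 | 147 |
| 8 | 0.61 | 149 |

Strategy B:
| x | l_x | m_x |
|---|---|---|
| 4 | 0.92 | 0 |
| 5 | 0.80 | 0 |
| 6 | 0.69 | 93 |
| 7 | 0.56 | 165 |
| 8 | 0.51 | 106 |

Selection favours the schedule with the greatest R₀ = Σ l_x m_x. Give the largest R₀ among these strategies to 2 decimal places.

210.63

Strategy A: R₀ = 0.90×0 + 0.79×0 + 0.69×0 + 0.64×147 + 0.61×149 = 184.9700
Strategy B: R₀ = 0.92×0 + 0.80×0 + 0.69×93 + 0.56×165 + 0.51×106 = 210.6300
Highest R₀: strategy B with 210.6300.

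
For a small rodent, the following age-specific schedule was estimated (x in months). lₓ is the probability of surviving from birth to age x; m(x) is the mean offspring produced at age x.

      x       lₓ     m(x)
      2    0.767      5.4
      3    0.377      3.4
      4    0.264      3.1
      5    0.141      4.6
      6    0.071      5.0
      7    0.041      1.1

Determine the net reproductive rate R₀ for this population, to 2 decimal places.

R₀ = Σ lₓ m(x):
  age 2: 0.767 × 5.4 = 4.1418
  age 3: 0.377 × 3.4 = 1.2818
  age 4: 0.264 × 3.1 = 0.8184
  age 5: 0.141 × 4.6 = 0.6486
  age 6: 0.071 × 5.0 = 0.3550
  age 7: 0.041 × 1.1 = 0.0451
R₀ = 4.1418 + 1.2818 + 0.8184 + 0.6486 + 0.3550 + 0.0451 = 7.2907

7.29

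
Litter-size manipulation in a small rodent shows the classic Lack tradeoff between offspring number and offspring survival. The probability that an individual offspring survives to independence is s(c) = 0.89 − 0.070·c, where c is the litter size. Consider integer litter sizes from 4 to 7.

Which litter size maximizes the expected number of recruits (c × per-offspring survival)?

6

Expected recruits = c × s(c):
  c=4: 4 × 0.610 = 2.440
  c=5: 5 × 0.540 = 2.700
  c=6: 6 × 0.470 = 2.820
  c=7: 7 × 0.400 = 2.800
Maximum at c = 6 (2.820 recruits).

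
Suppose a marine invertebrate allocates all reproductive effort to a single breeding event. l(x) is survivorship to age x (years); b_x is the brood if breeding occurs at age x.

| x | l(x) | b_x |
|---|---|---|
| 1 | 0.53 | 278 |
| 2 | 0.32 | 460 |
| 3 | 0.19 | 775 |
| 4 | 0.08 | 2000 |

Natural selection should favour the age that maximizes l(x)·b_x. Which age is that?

4

Expected offspring if breeding at age x = l(x) × b_x:
  age 1: 0.53 × 278 = 147.340
  age 2: 0.32 × 460 = 147.200
  age 3: 0.19 × 775 = 147.250
  age 4: 0.08 × 2000 = 160.000
Maximum at age 4 (160.000).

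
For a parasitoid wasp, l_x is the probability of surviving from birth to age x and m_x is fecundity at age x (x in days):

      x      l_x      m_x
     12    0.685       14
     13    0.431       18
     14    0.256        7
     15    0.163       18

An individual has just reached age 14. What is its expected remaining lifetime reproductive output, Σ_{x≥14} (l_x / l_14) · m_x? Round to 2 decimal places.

l_14 = 0.256. Conditional survival from age 14 to x is l_x / l_14.
  x=14: (0.256/0.256) × 7 = 7.0000
  x=15: (0.163/0.256) × 18 = 11.4609
Sum = 7.0000 + 11.4609 = 18.4609

18.46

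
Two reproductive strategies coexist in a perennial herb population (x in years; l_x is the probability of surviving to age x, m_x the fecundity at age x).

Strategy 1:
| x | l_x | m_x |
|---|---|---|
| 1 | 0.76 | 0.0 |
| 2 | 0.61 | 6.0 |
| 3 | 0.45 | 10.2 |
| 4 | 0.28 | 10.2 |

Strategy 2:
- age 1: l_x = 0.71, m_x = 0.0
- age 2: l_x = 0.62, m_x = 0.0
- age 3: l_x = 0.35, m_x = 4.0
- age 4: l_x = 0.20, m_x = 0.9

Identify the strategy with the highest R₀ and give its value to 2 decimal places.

Strategy 1: R₀ = 0.76×0.0 + 0.61×6.0 + 0.45×10.2 + 0.28×10.2 = 11.1060
Strategy 2: R₀ = 0.71×0.0 + 0.62×0.0 + 0.35×4.0 + 0.20×0.9 = 1.5800
Highest R₀: strategy 1 with 11.1060.

11.11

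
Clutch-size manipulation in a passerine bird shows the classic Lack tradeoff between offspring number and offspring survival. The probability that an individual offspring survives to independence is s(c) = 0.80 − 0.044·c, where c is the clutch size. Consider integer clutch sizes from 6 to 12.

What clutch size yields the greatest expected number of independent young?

Expected independent young = c × s(c):
  c=6: 6 × 0.536 = 3.216
  c=7: 7 × 0.492 = 3.444
  c=8: 8 × 0.448 = 3.584
  c=9: 9 × 0.404 = 3.636
  c=10: 10 × 0.360 = 3.600
  c=11: 11 × 0.316 = 3.476
  c=12: 12 × 0.272 = 3.264
Maximum at c = 9 (3.636 independent young).

9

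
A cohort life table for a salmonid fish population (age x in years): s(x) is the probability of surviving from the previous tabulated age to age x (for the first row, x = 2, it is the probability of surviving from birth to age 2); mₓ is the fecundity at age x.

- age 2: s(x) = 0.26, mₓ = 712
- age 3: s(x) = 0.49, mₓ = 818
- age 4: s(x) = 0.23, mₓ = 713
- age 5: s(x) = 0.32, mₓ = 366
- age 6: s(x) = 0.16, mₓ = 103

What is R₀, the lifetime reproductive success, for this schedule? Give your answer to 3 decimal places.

Survivorship from birth: l_x = s_2·s_3·…·s_x.
  l_2 = 0.26000
  l_3 = 0.12740
  l_4 = 0.02930
  l_5 = 0.00938
  l_6 = 0.00150
R₀ = Σ l_x mₓ:
  age 2: 0.26000 × 712 = 185.1200
  age 3: 0.12740 × 818 = 104.2132
  age 4: 0.02930 × 713 = 20.8909
  age 5: 0.00938 × 366 = 3.4331
  age 6: 0.00150 × 103 = 0.1545
R₀ = 185.1200 + 104.2132 + 20.8909 + 3.4331 + 0.1545 = 313.8117

313.812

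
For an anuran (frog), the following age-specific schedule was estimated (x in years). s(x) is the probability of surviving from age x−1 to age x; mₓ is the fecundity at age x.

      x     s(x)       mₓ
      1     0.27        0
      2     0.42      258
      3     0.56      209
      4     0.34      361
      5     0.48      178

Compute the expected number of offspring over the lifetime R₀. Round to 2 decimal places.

Survivorship from birth: l_x = s_1·s_2·…·s_x.
  l_1 = 0.27000
  l_2 = 0.11340
  l_3 = 0.06350
  l_4 = 0.02159
  l_5 = 0.01036
R₀ = Σ l_x mₓ:
  age 1: 0.27000 × 0 = 0.0000
  age 2: 0.11340 × 258 = 29.2572
  age 3: 0.06350 × 209 = 13.2715
  age 4: 0.02159 × 361 = 7.7940
  age 5: 0.01036 × 178 = 1.8441
R₀ = 0.0000 + 29.2572 + 13.2715 + 7.7940 + 1.8441 = 52.1668

52.17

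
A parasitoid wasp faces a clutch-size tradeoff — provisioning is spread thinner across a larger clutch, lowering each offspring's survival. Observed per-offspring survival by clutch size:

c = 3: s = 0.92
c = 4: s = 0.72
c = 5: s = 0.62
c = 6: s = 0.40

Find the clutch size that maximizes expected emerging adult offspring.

5

Expected emerging adult offspring = c × s(c):
  c=3: 3 × 0.92 = 2.760
  c=4: 4 × 0.72 = 2.880
  c=5: 5 × 0.62 = 3.100
  c=6: 6 × 0.40 = 2.400
Maximum at c = 5 (3.100 emerging adult offspring).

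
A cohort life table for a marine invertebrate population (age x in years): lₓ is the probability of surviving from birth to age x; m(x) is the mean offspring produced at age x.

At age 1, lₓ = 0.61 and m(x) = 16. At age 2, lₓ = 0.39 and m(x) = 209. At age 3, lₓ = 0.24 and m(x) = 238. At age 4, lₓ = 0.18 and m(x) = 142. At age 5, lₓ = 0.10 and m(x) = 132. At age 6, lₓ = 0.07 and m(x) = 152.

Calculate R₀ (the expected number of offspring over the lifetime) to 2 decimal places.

R₀ = Σ lₓ m(x):
  age 1: 0.61 × 16 = 9.7600
  age 2: 0.39 × 209 = 81.5100
  age 3: 0.24 × 238 = 57.1200
  age 4: 0.18 × 142 = 25.5600
  age 5: 0.10 × 132 = 13.2000
  age 6: 0.07 × 152 = 10.6400
R₀ = 9.7600 + 81.5100 + 57.1200 + 25.5600 + 13.2000 + 10.6400 = 197.7900

197.79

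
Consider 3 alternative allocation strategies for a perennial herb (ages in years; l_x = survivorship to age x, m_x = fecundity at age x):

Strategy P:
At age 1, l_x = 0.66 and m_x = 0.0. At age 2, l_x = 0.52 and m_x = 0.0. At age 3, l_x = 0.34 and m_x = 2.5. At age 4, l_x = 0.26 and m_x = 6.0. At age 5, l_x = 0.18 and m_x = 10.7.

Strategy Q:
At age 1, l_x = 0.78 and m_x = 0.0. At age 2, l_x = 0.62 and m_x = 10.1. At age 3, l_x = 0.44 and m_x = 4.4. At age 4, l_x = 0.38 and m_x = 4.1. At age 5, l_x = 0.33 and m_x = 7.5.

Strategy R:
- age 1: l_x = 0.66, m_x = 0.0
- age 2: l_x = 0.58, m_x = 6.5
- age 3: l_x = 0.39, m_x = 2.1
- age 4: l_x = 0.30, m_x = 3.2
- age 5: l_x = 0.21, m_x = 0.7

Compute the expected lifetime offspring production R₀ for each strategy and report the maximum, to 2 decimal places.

12.23

Strategy P: R₀ = 0.66×0.0 + 0.52×0.0 + 0.34×2.5 + 0.26×6.0 + 0.18×10.7 = 4.3360
Strategy Q: R₀ = 0.78×0.0 + 0.62×10.1 + 0.44×4.4 + 0.38×4.1 + 0.33×7.5 = 12.2310
Strategy R: R₀ = 0.66×0.0 + 0.58×6.5 + 0.39×2.1 + 0.30×3.2 + 0.21×0.7 = 5.6960
Highest R₀: strategy Q with 12.2310.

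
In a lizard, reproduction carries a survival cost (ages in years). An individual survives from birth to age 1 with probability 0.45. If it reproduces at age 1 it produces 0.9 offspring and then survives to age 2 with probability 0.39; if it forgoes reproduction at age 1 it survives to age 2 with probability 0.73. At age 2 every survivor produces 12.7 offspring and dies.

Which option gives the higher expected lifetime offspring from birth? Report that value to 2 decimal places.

4.17

breed at age 1: R₀ = 0.45 × (0.9 + 0.39 × 12.7) = 0.45 × 5.8530 = 2.6339
delay to age 2: R₀ = 0.45 × (0.73 × 12.7) = 0.45 × 9.2710 = 4.1719
Higher: delay to age 2 (4.1719).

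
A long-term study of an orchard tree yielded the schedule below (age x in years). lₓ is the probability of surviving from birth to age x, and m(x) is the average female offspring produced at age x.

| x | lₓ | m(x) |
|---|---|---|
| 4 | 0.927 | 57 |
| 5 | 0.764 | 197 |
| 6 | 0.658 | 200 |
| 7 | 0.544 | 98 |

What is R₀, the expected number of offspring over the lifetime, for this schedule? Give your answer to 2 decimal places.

R₀ = Σ lₓ m(x):
  age 4: 0.927 × 57 = 52.8390
  age 5: 0.764 × 197 = 150.5080
  age 6: 0.658 × 200 = 131.6000
  age 7: 0.544 × 98 = 53.3120
R₀ = 52.8390 + 150.5080 + 131.6000 + 53.3120 = 388.2590

388.26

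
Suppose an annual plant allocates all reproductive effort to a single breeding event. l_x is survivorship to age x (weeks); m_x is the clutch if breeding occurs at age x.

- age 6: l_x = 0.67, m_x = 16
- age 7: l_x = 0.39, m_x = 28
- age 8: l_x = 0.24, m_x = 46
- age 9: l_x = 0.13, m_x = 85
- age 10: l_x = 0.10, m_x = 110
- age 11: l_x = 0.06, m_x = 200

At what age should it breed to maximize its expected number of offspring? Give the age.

11

Expected offspring if breeding at age x = l_x × m_x:
  age 6: 0.67 × 16 = 10.720
  age 7: 0.39 × 28 = 10.920
  age 8: 0.24 × 46 = 11.040
  age 9: 0.13 × 85 = 11.050
  age 10: 0.10 × 110 = 11.000
  age 11: 0.06 × 200 = 12.000
Maximum at age 11 (12.000).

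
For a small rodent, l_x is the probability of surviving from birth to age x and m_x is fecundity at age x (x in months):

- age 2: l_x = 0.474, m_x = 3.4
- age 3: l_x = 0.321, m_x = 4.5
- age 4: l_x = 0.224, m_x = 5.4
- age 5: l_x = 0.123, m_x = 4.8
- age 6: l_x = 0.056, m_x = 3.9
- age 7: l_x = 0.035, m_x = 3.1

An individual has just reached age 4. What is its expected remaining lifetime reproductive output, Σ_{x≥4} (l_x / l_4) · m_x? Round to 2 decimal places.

9.50

l_4 = 0.224. Conditional survival from age 4 to x is l_x / l_4.
  x=4: (0.224/0.224) × 5.4 = 5.4000
  x=5: (0.123/0.224) × 4.8 = 2.6357
  x=6: (0.056/0.224) × 3.9 = 0.9750
  x=7: (0.035/0.224) × 3.1 = 0.4844
Sum = 5.4000 + 2.6357 + 0.9750 + 0.4844 = 9.4951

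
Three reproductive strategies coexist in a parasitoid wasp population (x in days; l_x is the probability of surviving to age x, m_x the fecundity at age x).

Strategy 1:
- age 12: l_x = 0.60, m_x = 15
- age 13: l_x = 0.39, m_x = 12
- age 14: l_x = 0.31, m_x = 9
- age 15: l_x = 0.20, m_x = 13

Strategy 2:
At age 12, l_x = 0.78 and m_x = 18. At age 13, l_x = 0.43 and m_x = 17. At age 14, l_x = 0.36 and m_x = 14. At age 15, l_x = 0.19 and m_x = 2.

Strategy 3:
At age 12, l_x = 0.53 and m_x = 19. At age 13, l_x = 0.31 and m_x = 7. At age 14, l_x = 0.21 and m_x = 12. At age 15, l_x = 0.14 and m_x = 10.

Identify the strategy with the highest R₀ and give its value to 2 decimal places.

Strategy 1: R₀ = 0.60×15 + 0.39×12 + 0.31×9 + 0.20×13 = 19.0700
Strategy 2: R₀ = 0.78×18 + 0.43×17 + 0.36×14 + 0.19×2 = 26.7700
Strategy 3: R₀ = 0.53×19 + 0.31×7 + 0.21×12 + 0.14×10 = 16.1600
Highest R₀: strategy 2 with 26.7700.

26.77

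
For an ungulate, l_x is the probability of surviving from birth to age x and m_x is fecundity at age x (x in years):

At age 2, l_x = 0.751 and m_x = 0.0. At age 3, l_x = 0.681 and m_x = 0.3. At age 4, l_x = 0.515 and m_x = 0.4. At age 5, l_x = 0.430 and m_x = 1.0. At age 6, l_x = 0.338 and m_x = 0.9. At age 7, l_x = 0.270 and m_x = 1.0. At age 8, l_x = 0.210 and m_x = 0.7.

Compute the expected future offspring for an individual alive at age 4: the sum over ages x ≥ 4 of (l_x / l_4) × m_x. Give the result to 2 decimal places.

l_4 = 0.515. Conditional survival from age 4 to x is l_x / l_4.
  x=4: (0.515/0.515) × 0.4 = 0.4000
  x=5: (0.430/0.515) × 1.0 = 0.8350
  x=6: (0.338/0.515) × 0.9 = 0.5907
  x=7: (0.270/0.515) × 1.0 = 0.5243
  x=8: (0.210/0.515) × 0.7 = 0.2854
Sum = 0.4000 + 0.8350 + 0.5907 + 0.5243 + 0.2854 = 2.6353

2.64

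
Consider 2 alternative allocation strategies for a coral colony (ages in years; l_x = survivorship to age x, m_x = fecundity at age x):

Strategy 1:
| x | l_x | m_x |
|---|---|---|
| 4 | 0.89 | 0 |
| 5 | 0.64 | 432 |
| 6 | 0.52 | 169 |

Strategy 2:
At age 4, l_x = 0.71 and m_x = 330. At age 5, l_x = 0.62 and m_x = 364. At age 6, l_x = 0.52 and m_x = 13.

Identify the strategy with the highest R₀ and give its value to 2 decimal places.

Strategy 1: R₀ = 0.89×0 + 0.64×432 + 0.52×169 = 364.3600
Strategy 2: R₀ = 0.71×330 + 0.62×364 + 0.52×13 = 466.7400
Highest R₀: strategy 2 with 466.7400.

466.74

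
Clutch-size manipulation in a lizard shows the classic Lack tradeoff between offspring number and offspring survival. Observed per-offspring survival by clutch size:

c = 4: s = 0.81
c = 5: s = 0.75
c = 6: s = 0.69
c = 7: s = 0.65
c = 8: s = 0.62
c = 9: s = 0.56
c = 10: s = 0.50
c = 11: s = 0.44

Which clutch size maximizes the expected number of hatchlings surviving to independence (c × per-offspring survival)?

Expected hatchlings surviving to independence = c × s(c):
  c=4: 4 × 0.81 = 3.240
  c=5: 5 × 0.75 = 3.750
  c=6: 6 × 0.69 = 4.140
  c=7: 7 × 0.65 = 4.550
  c=8: 8 × 0.62 = 4.960
  c=9: 9 × 0.56 = 5.040
  c=10: 10 × 0.50 = 5.000
  c=11: 11 × 0.44 = 4.840
Maximum at c = 9 (5.040 hatchlings surviving to independence).

9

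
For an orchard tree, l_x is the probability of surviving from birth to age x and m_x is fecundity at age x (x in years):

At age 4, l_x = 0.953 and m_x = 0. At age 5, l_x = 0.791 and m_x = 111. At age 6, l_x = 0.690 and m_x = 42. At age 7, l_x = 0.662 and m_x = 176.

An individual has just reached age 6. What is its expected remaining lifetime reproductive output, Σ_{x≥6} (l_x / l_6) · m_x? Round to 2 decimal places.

l_6 = 0.690. Conditional survival from age 6 to x is l_x / l_6.
  x=6: (0.690/0.690) × 42 = 42.0000
  x=7: (0.662/0.690) × 176 = 168.8580
Sum = 42.0000 + 168.8580 = 210.8580

210.86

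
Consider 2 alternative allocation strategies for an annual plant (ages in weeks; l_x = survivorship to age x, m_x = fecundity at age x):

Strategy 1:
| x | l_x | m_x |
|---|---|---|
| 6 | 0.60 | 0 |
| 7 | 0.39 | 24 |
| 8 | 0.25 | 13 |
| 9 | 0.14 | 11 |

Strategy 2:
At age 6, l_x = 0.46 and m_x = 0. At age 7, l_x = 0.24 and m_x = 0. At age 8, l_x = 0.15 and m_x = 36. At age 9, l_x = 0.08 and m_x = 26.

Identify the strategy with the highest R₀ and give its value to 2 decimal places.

14.15

Strategy 1: R₀ = 0.60×0 + 0.39×24 + 0.25×13 + 0.14×11 = 14.1500
Strategy 2: R₀ = 0.46×0 + 0.24×0 + 0.15×36 + 0.08×26 = 7.4800
Highest R₀: strategy 1 with 14.1500.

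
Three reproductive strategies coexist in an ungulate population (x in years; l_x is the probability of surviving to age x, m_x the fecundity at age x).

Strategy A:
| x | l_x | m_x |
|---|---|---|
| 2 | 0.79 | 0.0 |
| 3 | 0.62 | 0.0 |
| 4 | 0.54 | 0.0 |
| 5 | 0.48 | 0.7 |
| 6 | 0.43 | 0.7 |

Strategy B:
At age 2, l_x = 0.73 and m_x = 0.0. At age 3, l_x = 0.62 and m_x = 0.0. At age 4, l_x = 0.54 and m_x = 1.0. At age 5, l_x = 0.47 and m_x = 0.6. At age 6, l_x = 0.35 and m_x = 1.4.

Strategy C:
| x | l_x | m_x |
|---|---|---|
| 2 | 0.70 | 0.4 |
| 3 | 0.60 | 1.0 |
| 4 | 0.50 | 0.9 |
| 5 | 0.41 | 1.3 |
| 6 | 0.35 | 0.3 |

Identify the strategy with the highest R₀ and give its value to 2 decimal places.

Strategy A: R₀ = 0.79×0.0 + 0.62×0.0 + 0.54×0.0 + 0.48×0.7 + 0.43×0.7 = 0.6370
Strategy B: R₀ = 0.73×0.0 + 0.62×0.0 + 0.54×1.0 + 0.47×0.6 + 0.35×1.4 = 1.3120
Strategy C: R₀ = 0.70×0.4 + 0.60×1.0 + 0.50×0.9 + 0.41×1.3 + 0.35×0.3 = 1.9680
Highest R₀: strategy C with 1.9680.

1.97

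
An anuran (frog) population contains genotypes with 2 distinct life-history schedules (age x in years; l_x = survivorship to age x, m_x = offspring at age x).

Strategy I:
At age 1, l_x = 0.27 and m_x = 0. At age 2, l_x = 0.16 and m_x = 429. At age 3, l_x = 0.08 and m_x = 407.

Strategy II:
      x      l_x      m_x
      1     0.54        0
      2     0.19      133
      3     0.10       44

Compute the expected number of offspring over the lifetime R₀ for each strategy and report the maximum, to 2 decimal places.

101.20

Strategy I: R₀ = 0.27×0 + 0.16×429 + 0.08×407 = 101.2000
Strategy II: R₀ = 0.54×0 + 0.19×133 + 0.10×44 = 29.6700
Highest R₀: strategy I with 101.2000.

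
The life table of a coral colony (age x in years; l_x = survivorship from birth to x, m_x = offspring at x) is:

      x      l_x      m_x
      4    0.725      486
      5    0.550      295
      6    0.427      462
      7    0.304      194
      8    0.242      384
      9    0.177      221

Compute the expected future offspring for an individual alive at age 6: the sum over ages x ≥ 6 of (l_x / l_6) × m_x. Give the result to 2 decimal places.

909.36

l_6 = 0.427. Conditional survival from age 6 to x is l_x / l_6.
  x=6: (0.427/0.427) × 462 = 462.0000
  x=7: (0.304/0.427) × 194 = 138.1171
  x=8: (0.242/0.427) × 384 = 217.6300
  x=9: (0.177/0.427) × 221 = 91.6089
Sum = 462.0000 + 138.1171 + 217.6300 + 91.6089 = 909.3560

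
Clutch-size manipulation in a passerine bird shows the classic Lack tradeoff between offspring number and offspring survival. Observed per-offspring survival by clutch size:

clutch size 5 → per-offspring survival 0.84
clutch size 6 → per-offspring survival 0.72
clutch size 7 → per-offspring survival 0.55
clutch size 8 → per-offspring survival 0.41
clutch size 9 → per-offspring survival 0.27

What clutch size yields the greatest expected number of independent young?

6

Expected independent young = c × s(c):
  c=5: 5 × 0.84 = 4.200
  c=6: 6 × 0.72 = 4.320
  c=7: 7 × 0.55 = 3.850
  c=8: 8 × 0.41 = 3.280
  c=9: 9 × 0.27 = 2.430
Maximum at c = 6 (4.320 independent young).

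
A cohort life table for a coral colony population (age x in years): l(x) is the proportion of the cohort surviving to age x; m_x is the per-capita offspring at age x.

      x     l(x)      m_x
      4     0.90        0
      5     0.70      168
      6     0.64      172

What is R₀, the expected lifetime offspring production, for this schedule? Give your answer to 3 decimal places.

R₀ = Σ l(x) m_x:
  age 4: 0.90 × 0 = 0.0000
  age 5: 0.70 × 168 = 117.6000
  age 6: 0.64 × 172 = 110.0800
R₀ = 0.0000 + 117.6000 + 110.0800 = 227.6800

227.680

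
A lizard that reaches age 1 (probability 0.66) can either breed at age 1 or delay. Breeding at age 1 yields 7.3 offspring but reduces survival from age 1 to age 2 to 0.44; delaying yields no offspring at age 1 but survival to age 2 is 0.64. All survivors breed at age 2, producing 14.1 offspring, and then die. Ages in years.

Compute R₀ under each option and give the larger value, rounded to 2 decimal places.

breed at age 1: R₀ = 0.66 × (7.3 + 0.44 × 14.1) = 0.66 × 13.5040 = 8.9126
delay to age 2: R₀ = 0.66 × (0.64 × 14.1) = 0.66 × 9.0240 = 5.9558
Higher: breed at age 1 (8.9126).

8.91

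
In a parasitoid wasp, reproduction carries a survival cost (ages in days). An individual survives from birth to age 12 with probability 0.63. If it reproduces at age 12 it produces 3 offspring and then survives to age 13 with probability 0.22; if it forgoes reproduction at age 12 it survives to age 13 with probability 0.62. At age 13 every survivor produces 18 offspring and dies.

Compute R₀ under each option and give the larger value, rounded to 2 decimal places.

breed at age 12: R₀ = 0.63 × (3 + 0.22 × 18) = 0.63 × 6.9600 = 4.3848
delay to age 13: R₀ = 0.63 × (0.62 × 18) = 0.63 × 11.1600 = 7.0308
Higher: delay to age 13 (7.0308).

7.03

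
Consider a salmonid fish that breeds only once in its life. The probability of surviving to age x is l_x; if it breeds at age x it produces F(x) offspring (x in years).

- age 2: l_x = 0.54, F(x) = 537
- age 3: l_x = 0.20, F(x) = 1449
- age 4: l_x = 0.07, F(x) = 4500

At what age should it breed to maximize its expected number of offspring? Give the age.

4

Expected offspring if breeding at age x = l_x × F(x):
  age 2: 0.54 × 537 = 289.980
  age 3: 0.20 × 1449 = 289.800
  age 4: 0.07 × 4500 = 315.000
Maximum at age 4 (315.000).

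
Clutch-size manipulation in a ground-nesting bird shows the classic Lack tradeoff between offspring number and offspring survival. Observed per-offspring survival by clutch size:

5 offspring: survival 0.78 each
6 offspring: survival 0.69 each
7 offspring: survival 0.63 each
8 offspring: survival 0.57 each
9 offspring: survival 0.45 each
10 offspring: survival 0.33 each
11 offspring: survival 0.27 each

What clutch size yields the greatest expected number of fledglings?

8

Expected fledglings = c × s(c):
  c=5: 5 × 0.78 = 3.900
  c=6: 6 × 0.69 = 4.140
  c=7: 7 × 0.63 = 4.410
  c=8: 8 × 0.57 = 4.560
  c=9: 9 × 0.45 = 4.050
  c=10: 10 × 0.33 = 3.300
  c=11: 11 × 0.27 = 2.970
Maximum at c = 8 (4.560 fledglings).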